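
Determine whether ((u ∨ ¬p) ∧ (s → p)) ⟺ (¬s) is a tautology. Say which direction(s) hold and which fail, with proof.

(→) This fails. Under s = T, u = T, p = T, the left side is true but the right side is false.

(←) This fails. Under s = F, u = F, p = T, the left side is false but the right side is true.

Neither implication holds.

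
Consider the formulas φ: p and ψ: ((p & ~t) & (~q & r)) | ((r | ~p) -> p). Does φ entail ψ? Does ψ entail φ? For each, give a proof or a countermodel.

(→) Assume the antecedent. If p is true, the consequent reduces to true regardless of the other variables. If p is false, the antecedent cannot hold. Either way the consequent holds.

(←) Assume the antecedent. If p is true, p reduces to true regardless of the other variables. If p is false, the antecedent cannot hold. Either way p holds.

The biconditional holds.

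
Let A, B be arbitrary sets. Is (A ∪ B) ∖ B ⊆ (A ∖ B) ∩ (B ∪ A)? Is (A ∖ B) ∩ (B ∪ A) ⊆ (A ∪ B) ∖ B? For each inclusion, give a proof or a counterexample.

(⟹) Let x ∈ (A ∪ B) ∖ B. Then x ∈ A and x ∉ B, from which x ∈ (A ∖ B) ∩ (B ∪ A).

(⟸) Let x ∈ (A ∖ B) ∩ (B ∪ A). Then x ∈ A and x ∉ B, from which x ∈ (A ∪ B) ∖ B.

Both inclusions hold; the sets are equal.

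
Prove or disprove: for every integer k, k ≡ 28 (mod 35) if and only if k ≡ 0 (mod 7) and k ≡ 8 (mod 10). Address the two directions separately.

[⇐] If k ≡ 0 (mod 7) and k ≡ 8 (mod 10), then by the Chinese remainder theorem k ≡ 28 (mod 70). Since 28 ≡ 28 (mod 35) and 35 ∣ 70, we get k ≡ 28 (mod 35).

[⇒] This fails: k = 63 gives 63 ≡ 28 (mod 35) but 63 ≡ 3 (mod 10), so the conjunction on the right does not hold.

(⇒) fails; (⇐) holds.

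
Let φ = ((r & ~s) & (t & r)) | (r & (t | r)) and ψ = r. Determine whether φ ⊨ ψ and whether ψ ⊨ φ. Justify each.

Equivalent; both directions hold.

[⇒] Assume the antecedent. If r is true, r reduces to true regardless of the other variables. If r is false, the antecedent cannot hold. Either way r holds.

[⇐] Assume the antecedent. If r is true, the consequent reduces to true regardless of the other variables. If r is false, the antecedent cannot hold. Either way the consequent holds.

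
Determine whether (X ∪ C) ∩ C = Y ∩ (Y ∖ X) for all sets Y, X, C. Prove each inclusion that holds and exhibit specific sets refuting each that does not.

(⊆) This inclusion fails. Take Y = ∅, X = ∅, C = {1}; then 1 ∈ (X ∪ C) ∩ C but 1 ∉ Y ∩ (Y ∖ X).

(⊇) This inclusion fails. Take Y = {1}, X = ∅, C = ∅; then 1 ∈ Y ∩ (Y ∖ X) but 1 ∉ (X ∪ C) ∩ C.

Both inclusions fail.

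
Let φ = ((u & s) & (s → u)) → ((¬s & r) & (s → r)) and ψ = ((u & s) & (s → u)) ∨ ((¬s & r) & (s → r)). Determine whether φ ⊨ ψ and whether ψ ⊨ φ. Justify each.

(⇒) fails and (⇐) fails.

(⇒) This fails. Under u = F, r = F, s = F, the left side is true but the right side is false.

(⇐) This fails. Under u = T, r = F, s = T, the left side is false but the right side is true.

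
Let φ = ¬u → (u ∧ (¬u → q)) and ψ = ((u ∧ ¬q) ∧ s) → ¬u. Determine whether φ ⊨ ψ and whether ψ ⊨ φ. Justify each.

Both directions fail.

Forward direction. This fails. Under u = T, q = F, s = T, the left side is true but the right side is false.

Converse. This fails. Under u = F, q = F, s = F, the left side is false but the right side is true.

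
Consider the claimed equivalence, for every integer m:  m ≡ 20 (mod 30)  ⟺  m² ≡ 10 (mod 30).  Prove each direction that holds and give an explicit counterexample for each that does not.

(⟹) Suppose m ≡ 20 (mod 30). Write m = 30j + 20. Then (30j + 20)² = 900j² + 1200j + 400 = 30(30j² + 40j + 13) + 10, so m² ≡ 10 (mod 30).

(⟸) This fails: take m = 10. Then 10² = 100 ≡ 10 (mod 30), yet 10 ≡ 10 (mod 30), not 20.

The forward direction holds; the converse fails.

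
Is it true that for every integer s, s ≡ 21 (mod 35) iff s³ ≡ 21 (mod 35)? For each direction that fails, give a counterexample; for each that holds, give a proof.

(←) Suppose s³ ≡ 21 (mod 35). The only residue r in {0, …, 34} with r³ ≡ 21 (mod 35) is r = 21, so s ≡ 21 (mod 35).

(→) Suppose s ≡ 21 (mod 35). Write s = 35j + 21. Then (35j + 21)³ = 42875j³ + 77175j² + 46305j + 9261 = 35(1225j³ + 2205j² + 1323j + 264) + 21, so s³ ≡ 21 (mod 35).

The biconditional holds.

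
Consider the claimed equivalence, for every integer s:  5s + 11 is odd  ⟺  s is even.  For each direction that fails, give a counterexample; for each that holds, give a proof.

(⟸) Suppose s is even; write s = 2j. Then 5s + 11 = 5·(2j) + 11 = 2·5j + 11, which is odd.

(⟹) Suppose 5s + 11 is odd. Since 5 is odd, 5s and s have the same parity, so 5s + 11 ≡ s + 11 (mod 2). As 11 is odd, 5s + 11 is odd exactly when s is even. Thus s is even.

Both directions hold.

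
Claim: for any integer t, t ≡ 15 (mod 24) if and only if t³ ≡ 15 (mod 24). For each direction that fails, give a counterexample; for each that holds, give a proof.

Equivalent; both directions hold.

(←) Suppose t³ ≡ 15 (mod 24). The only residue r in {0, …, 23} with r³ ≡ 15 (mod 24) is r = 15, so t ≡ 15 (mod 24).

(→) Suppose t ≡ 15 (mod 24). Write t = 24j + 15. Then (24j + 15)³ = 13824j³ + 25920j² + 16200j + 3375 = 24(576j³ + 1080j² + 675j + 140) + 15, so t³ ≡ 15 (mod 24).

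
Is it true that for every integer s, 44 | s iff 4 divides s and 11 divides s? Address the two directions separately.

Both directions hold; the statement is true.

(⟹) If 44 ∣ s, write s = 44q. Since 44 = 11·4, s = 4·(11q), so 4 ∣ s; and since 44 = 4·11, s = 11·(4q), so 11 ∣ s.

(⟸) Suppose 4 ∣ s and 11 ∣ s. Any common multiple of 4 and 11 is a multiple of their lcm; here gcd(4, 11) = 1, so lcm(4, 11) = 4·11 = 44, so 44 ∣ s.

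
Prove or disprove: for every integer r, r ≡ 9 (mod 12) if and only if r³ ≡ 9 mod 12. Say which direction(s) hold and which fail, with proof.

(⟹) Suppose r ≡ 9 (mod 12). Write r = 12j + 9. Then (12j + 9)³ = 1728j³ + 3888j² + 2916j + 729 = 12(144j³ + 324j² + 243j + 60) + 9, so r³ ≡ 9 (mod 12).

(⟸) Conversely, suppose r³ ≡ 9 (mod 12). The only residue r in {0, …, 11} with r³ ≡ 9 (mod 12) is r = 9, so r ≡ 9 (mod 12).

Equivalent; both directions hold.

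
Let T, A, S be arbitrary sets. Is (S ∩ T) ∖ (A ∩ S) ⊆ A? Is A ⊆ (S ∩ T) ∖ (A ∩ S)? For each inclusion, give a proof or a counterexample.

Forward inclusion. This inclusion fails. Take T = {1}, A = ∅, S = {1}; then 1 ∈ (S ∩ T) ∖ (A ∩ S) but 1 ∉ A.

Reverse inclusion. This inclusion fails. Take T = ∅, A = {1}, S = ∅; then 1 ∈ A but 1 ∉ (S ∩ T) ∖ (A ∩ S).

Both inclusions fail.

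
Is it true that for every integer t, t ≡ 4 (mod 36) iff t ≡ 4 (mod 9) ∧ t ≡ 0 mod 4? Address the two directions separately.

Forward direction. Suppose t ≡ 4 (mod 36); write t = 36j + 4. Since 9 ∣ 36, reducing mod 9 gives t ≡ 4 (mod 9); since 4 ∣ 36, reducing mod 4 gives t ≡ 4 ≡ 0 (mod 4).

Converse. If t ≡ 4 (mod 9) and t ≡ 0 (mod 4), then by the Chinese remainder theorem t ≡ 4 (mod 36). This is exactly t ≡ 4 (mod 36).

Both directions hold.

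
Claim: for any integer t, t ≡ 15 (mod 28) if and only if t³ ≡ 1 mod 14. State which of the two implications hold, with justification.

(⇒) Suppose t ≡ 15 (mod 28). Then t³ ≡ 15³ = 3375 (mod 28), and since 14 ∣ 28, also t³ ≡ 1 (mod 14).

(⇐) This fails: take t = 1. Then 1³ = 1 ≡ 1 (mod 14), yet 1 ≡ 1 (mod 28), not 15.

Only the forward direction holds.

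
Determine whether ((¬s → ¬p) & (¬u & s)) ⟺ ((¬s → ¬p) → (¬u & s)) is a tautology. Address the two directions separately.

Converse. This fails. Under u = F, s = F, p = T, the left side is false but the right side is true.

Forward direction. Assume the antecedent. If u is true, the antecedent cannot hold. If u is false, the antecedent forces (u = F, s = T, p = F) or (u = F, s = T, p = T), and (¬s → ¬p) → (¬u & s) holds there. Either way (¬s → ¬p) → (¬u & s) holds.

(⇒) holds; (⇐) fails.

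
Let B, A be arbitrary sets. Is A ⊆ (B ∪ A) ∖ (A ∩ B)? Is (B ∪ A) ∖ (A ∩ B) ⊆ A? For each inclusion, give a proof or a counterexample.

(⊆) fails and (⊇) fails.

(⟹) This inclusion fails. Take B = {1}, A = {1}; then 1 ∈ A but 1 ∉ (B ∪ A) ∖ (A ∩ B).

(⟸) This inclusion fails. Take B = {1}, A = ∅; then 1 ∈ (B ∪ A) ∖ (A ∩ B) but 1 ∉ A.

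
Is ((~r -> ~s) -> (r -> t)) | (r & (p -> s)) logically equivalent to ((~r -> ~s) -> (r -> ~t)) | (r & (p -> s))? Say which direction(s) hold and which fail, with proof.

Forward direction. This fails. Under s = F, p = T, r = T, t = T, the left side is true but the right side is false.

Converse. This fails. Under s = F, p = T, r = T, t = F, the left side is false but the right side is true.

Neither implication holds.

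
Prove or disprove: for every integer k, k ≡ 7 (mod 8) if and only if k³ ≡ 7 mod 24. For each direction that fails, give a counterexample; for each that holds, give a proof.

(←) The residues r modulo 24 with r³ ≡ 7 (mod 24) are exactly {7}, and each is ≡ 7 (mod 8).

(→) This fails: take k = 15. Then 15 ≡ 7 (mod 8), but 15³ = 3375 ≡ 15 (mod 24), not 7.

Only the converse holds.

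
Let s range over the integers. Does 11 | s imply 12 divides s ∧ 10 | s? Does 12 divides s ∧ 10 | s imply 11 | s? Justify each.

Neither implication holds.

(⇒) This fails: take s = 11. Certainly 11 ∣ 11, but 12 ∤ 11.

(⇐) This fails: take s = 60. Both 12 ∣ 60 and 10 ∣ 60, yet 60 is not a multiple of 11 (since 60 = 5·11 + 5), so 11 ∤ 60.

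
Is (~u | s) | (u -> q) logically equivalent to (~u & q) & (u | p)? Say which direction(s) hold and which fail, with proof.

Only the converse holds.

(→) This fails. Under q = F, u = F, p = F, s = F, the left side is true but the right side is false.

(←) Assume the antecedent. If q is true, (~u | s) | (u -> q) reduces to true regardless of the other variables. If q is false, the antecedent cannot hold. Either way (~u | s) | (u -> q) holds.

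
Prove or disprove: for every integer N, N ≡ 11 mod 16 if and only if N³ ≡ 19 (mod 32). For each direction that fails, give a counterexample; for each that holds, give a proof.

Only the converse holds.

[⇒] This fails: take N = 27. Then 27 ≡ 11 (mod 16), but 27³ = 19683 ≡ 3 (mod 32), not 19.

[⇐] Conversely, the residues r modulo 32 with r³ ≡ 19 (mod 32) are exactly {11}, and each is ≡ 11 (mod 16).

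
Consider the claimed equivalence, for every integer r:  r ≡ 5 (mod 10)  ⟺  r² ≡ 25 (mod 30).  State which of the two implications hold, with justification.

(⟹) This fails: take r = 15. Then 15 ≡ 5 (mod 10), but 15² = 225 ≡ 15 (mod 30), not 25.

(⟸) Conversely, the residues r modulo 30 with r² ≡ 25 (mod 30) are exactly {5, 25}, and each is ≡ 5 (mod 10).

(⇒) fails; (⇐) holds.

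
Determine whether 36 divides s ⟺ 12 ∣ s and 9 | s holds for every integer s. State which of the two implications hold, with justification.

(→) If 36 ∣ s, write s = 36q. Since 36 = 3·12, s = 12·(3q), so 12 ∣ s; and since 36 = 4·9, s = 9·(4q), so 9 ∣ s.

(←) Suppose 12 ∣ s and 9 ∣ s. Any common multiple of 12 and 9 is a multiple of their lcm; here lcm(12, 9) = 12·9/gcd(12, 9) = 108/3 = 36, so 36 ∣ s.

Both directions hold; the statement is true.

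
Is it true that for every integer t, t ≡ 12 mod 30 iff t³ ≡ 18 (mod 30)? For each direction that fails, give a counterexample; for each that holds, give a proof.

Both directions hold; the statement is true.

(⟹) Suppose t ≡ 12 mod 30. Write t = 30j + 12. Then (30j + 12)³ = 27000j³ + 32400j² + 12960j + 1728 = 30(900j³ + 1080j² + 432j + 57) + 18, so t³ ≡ 18 (mod 30).

(⟸) Conversely, suppose t³ ≡ 18 (mod 30). The only residue r in {0, …, 29} with r³ ≡ 18 (mod 30) is r = 12, so t ≡ 12 (mod 30).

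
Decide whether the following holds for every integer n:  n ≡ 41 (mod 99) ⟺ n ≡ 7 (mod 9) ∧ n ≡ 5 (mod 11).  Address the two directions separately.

(⇒) fails and (⇐) fails.

(⟹) This fails: n = 41 gives 41 ≡ 41 (mod 99) but 41 ≡ 5 (mod 9), so the conjunction on the right does not hold.

(⟸) This fails: n = 16 satisfies both congruences on the right (16 ≡ 7 mod 9 and 16 ≡ 5 mod 11) yet 16 ≡ 16 (mod 99), not 41.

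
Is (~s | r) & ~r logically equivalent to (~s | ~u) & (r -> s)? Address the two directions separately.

The forward direction holds; the converse fails.

(⟹) Assume the antecedent. If u is true, the antecedent forces (u = T, r = F, s = F), and (~s | ~u) & (r -> s) holds there. If u is false, the antecedent forces (u = F, r = F, s = F), and (~s | ~u) & (r -> s) holds there. Either way (~s | ~u) & (r -> s) holds.

(⟸) This fails. Under u = F, r = F, s = T, the left side is false but the right side is true.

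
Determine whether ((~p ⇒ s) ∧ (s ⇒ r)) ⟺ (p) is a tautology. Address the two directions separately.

Neither implication holds.

[⇒] This fails. Under r = T, s = T, p = F, the left side is true but the right side is false.

[⇐] This fails. Under r = F, s = T, p = T, the left side is false but the right side is true.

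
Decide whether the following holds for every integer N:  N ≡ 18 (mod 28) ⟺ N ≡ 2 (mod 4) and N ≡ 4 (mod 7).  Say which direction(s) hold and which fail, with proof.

(⟹) Suppose N ≡ 18 (mod 28); write N = 28j + 18. Since 4 ∣ 28, reducing mod 4 gives N ≡ 18 ≡ 2 (mod 4); since 7 ∣ 28, reducing mod 7 gives N ≡ 18 ≡ 4 (mod 7).

(⟸) Conversely, if N ≡ 2 (mod 4) and N ≡ 4 (mod 7), then by the Chinese remainder theorem N ≡ 18 (mod 28). This is exactly N ≡ 18 (mod 28).

Equivalent; both directions hold.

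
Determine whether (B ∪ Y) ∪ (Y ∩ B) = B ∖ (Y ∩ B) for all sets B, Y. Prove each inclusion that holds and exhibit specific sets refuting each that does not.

The sets are not equal: only the reverse inclusion holds.

(⟹) This inclusion fails. Take B = ∅, Y = {1}; then 1 ∈ (B ∪ Y) ∪ (Y ∩ B) but 1 ∉ B ∖ (Y ∩ B).

(⟸) Let x ∈ B ∖ (Y ∩ B). Then x ∈ B and x ∉ Y, from which x ∈ (B ∪ Y) ∪ (Y ∩ B).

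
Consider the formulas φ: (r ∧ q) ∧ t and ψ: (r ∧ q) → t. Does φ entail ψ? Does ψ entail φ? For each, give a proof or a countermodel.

The forward direction holds; the converse fails.

(→) Assume the antecedent. If r is true, the antecedent forces (r = T, q = T, t = T), and (r ∧ q) → t holds there. If r is false, the antecedent cannot hold. Either way (r ∧ q) → t holds.

(←) This fails. Under r = F, q = F, t = F, the left side is false but the right side is true.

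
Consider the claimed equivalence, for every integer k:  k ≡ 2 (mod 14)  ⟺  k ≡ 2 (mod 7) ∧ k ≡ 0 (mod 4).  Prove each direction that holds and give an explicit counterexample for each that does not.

(⇒) fails; (⇐) holds.

Forward direction. This fails: k = 2 gives 2 ≡ 2 (mod 14) but 2 ≡ 2 (mod 4), so the conjunction on the right does not hold.

Converse. If k ≡ 2 (mod 7) and k ≡ 0 (mod 4), then by the Chinese remainder theorem k ≡ 16 (mod 28). Since 16 ≡ 2 (mod 14) and 14 ∣ 28, we get k ≡ 2 (mod 14).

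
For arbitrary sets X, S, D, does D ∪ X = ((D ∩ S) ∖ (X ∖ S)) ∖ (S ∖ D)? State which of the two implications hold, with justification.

Forward inclusion. This inclusion fails. Take X = {1}, S = ∅, D = ∅; then 1 ∈ D ∪ X but 1 ∉ ((D ∩ S) ∖ (X ∖ S)) ∖ (S ∖ D).

Reverse inclusion. Let x ∈ ((D ∩ S) ∖ (X ∖ S)) ∖ (S ∖ D). Then either x ∈ S ∩ D and x ∉ X; or x ∈ X ∩ S ∩ D. In each case x ∈ D ∪ X, so ((D ∩ S) ∖ (X ∖ S)) ∖ (S ∖ D) ⊆ D ∪ X.

(⊆) fails; (⊇) holds.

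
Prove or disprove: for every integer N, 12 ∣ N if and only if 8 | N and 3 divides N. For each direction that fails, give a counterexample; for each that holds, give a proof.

(←) Suppose 8 ∣ N and 3 ∣ N. Any common multiple of 8 and 3 is a multiple of their lcm; here gcd(8, 3) = 1, so lcm(8, 3) = 8·3 = 24, so 24 ∣ N. Since 12 ∣ 24, it follows that 12 ∣ N.

(→) This fails: take N = 12. Certainly 12 ∣ 12, but 8 ∤ 12.

(⇒) fails; (⇐) holds.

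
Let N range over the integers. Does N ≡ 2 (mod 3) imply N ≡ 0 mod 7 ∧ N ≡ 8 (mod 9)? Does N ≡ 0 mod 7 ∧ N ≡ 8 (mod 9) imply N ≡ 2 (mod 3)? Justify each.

(⇒) fails; (⇐) holds.

Forward direction. This fails: N = 2 gives 2 ≡ 2 (mod 3) but 2 ≡ 2 (mod 7), so the conjunction on the right does not hold.

Converse. If N ≡ 0 (mod 7) and N ≡ 8 (mod 9), then by the Chinese remainder theorem N ≡ 35 (mod 63). Since 35 ≡ 2 (mod 3) and 3 ∣ 63, we get N ≡ 2 (mod 3).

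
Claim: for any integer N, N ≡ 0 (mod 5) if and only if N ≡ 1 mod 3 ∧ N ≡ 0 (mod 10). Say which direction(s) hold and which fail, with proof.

Not equivalent: only (⇐) holds.

[⇒] This fails: N = 0 gives 0 ≡ 0 (mod 5) but 0 ≡ 0 (mod 3), so the conjunction on the right does not hold.

[⇐] Conversely, if N ≡ 1 (mod 3) and N ≡ 0 (mod 10), then by the Chinese remainder theorem N ≡ 10 (mod 30). Since 10 ≡ 0 (mod 5) and 5 ∣ 30, we get N ≡ 0 (mod 5).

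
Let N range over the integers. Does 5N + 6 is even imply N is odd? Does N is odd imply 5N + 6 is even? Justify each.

Neither direction holds.

[⇒] This fails: N = 0 gives 5N + 6 = 6, which is even, but 0 is even, not odd.

[⇐] This also fails: N = 1 is odd, but 5N + 6 = 11 is odd, not even.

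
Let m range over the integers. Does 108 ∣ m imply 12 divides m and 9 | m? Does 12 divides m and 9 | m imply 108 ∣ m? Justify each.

(⟹) If 108 ∣ m, write m = 108q. Since 108 = 9·12, m = 12·(9q), so 12 ∣ m; and since 108 = 12·9, m = 9·(12q), so 9 ∣ m.

(⟸) This fails: take m = 36. Both 12 ∣ 36 and 9 ∣ 36, yet 36 is not a multiple of 108 (since 36 = 0·108 + 36), so 108 ∤ 36.

Only the forward direction holds.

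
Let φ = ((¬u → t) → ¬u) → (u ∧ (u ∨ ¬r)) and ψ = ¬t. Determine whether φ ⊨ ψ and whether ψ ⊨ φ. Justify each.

[⇒] This fails. Under r = F, t = T, u = T, the left side is true but the right side is false.

[⇐] This fails. Under r = F, t = F, u = F, the left side is false but the right side is true.

Both directions fail.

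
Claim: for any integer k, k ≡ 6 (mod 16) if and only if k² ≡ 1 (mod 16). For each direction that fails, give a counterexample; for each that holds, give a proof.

(⟹) This fails: take k = 6. Then 6 ≡ 6 (mod 16), but 6² = 36 ≡ 4 (mod 16), not 1.

(⟸) This fails: take k = 1. Then 1² = 1 ≡ 1 (mod 16), yet 1 ≡ 1 (mod 16), not 6.

Neither implication holds.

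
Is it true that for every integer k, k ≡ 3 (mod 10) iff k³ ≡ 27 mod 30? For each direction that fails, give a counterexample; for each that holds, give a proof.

Forward direction. This fails: take k = 13. Then 13 ≡ 3 (mod 10), but 13³ = 2197 ≡ 7 (mod 30), not 27.

Converse. The residues r modulo 30 with r³ ≡ 27 (mod 30) are exactly {3}, and each is ≡ 3 (mod 10).

Only the reverse direction holds.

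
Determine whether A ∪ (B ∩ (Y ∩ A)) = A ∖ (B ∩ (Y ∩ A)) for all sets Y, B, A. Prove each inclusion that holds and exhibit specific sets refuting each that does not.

The sets are not equal: only the reverse inclusion holds.

(⊆) This inclusion fails. Take Y = {1}, B = {1}, A = {1}; then 1 ∈ A ∪ (B ∩ (Y ∩ A)) but 1 ∉ A ∖ (B ∩ (Y ∩ A)).

(⊇) Let x ∈ A ∖ (B ∩ (Y ∩ A)). Then either x ∈ A and x ∉ Y, B; or x ∈ Y ∩ A and x ∉ B; or x ∈ B ∩ A and x ∉ Y. In each case x ∈ A ∪ (B ∩ (Y ∩ A)), so A ∖ (B ∩ (Y ∩ A)) ⊆ A ∪ (B ∩ (Y ∩ A)).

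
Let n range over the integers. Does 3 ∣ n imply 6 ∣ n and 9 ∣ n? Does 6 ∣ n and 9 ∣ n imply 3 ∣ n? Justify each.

[⇒] This fails: take n = 3. Certainly 3 ∣ 3, but 6 ∤ 3.

[⇐] Suppose 6 ∣ n and 9 ∣ n. Any common multiple of 6 and 9 is a multiple of their lcm; here lcm(6, 9) = 6·9/gcd(6, 9) = 54/3 = 18, so 18 ∣ n. Since 3 ∣ 18, it follows that 3 ∣ n.

The forward direction fails; the converse holds.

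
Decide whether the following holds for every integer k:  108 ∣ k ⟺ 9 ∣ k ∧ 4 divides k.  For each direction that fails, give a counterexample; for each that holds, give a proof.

Not equivalent: only (⇒) holds.

Forward direction. If 108 ∣ k, write k = 108q. Since 108 = 12·9, k = 9·(12q), so 9 ∣ k; and since 108 = 27·4, k = 4·(27q), so 4 ∣ k.

Converse. This fails: take k = 36. Both 9 ∣ 36 and 4 ∣ 36, yet 36 is not a multiple of 108 (since 36 = 0·108 + 36), so 108 ∤ 36.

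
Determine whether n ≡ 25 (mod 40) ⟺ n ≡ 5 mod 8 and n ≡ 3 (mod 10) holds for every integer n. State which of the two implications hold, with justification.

(⇒) fails and (⇐) fails.

(⇒) This fails: n = 25 gives 25 ≡ 25 (mod 40) but 25 ≡ 1 (mod 8), so the conjunction on the right does not hold.

(⇐) This fails: n = 13 satisfies both congruences on the right (13 ≡ 5 mod 8 and 13 ≡ 3 mod 10) yet 13 ≡ 13 (mod 40), not 25.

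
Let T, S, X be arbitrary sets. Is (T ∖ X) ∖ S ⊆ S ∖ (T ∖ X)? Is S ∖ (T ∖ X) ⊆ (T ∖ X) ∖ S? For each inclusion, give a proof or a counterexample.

Neither inclusion holds.

(⊆) This inclusion fails. Take T = {1}, S = ∅, X = ∅; then 1 ∈ (T ∖ X) ∖ S but 1 ∉ S ∖ (T ∖ X).

(⊇) This inclusion fails. Take T = ∅, S = {1}, X = ∅; then 1 ∈ S ∖ (T ∖ X) but 1 ∉ (T ∖ X) ∖ S.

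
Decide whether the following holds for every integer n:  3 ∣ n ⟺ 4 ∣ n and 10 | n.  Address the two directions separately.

(⟹) This fails: take n = 3. Certainly 3 ∣ 3, but 4 ∤ 3.

(⟸) This fails: take n = 20. Both 4 ∣ 20 and 10 ∣ 20, yet 20 is not a multiple of 3 (since 20 = 6·3 + 2), so 3 ∤ 20.

Neither direction holds.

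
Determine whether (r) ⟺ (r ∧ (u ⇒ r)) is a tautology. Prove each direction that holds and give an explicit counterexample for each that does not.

[⇒] Assume the antecedent. If r is true, r ∧ (u ⇒ r) reduces to true regardless of the other variables. If r is false, the antecedent cannot hold. Either way r ∧ (u ⇒ r) holds.

[⇐] Assume the antecedent. If r is true, r reduces to true regardless of the other variables. If r is false, the antecedent cannot hold. Either way r holds.

Both directions hold; the statement is true.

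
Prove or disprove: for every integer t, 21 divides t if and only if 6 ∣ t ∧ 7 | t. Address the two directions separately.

Not equivalent: only (⇐) holds.

(→) This fails: take t = 21. Certainly 21 ∣ 21, but 6 ∤ 21.

(←) Suppose 6 ∣ t and 7 ∣ t. Any common multiple of 6 and 7 is a multiple of their lcm; here gcd(6, 7) = 1, so lcm(6, 7) = 6·7 = 42, so 42 ∣ t. Since 21 ∣ 42, it follows that 21 ∣ t.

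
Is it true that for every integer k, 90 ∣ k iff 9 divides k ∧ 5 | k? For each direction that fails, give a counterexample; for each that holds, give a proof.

[⇒] If 90 ∣ k, write k = 90q. Since 90 = 10·9, k = 9·(10q), so 9 ∣ k; and since 90 = 18·5, k = 5·(18q), so 5 ∣ k.

[⇐] This fails: take k = 45. Both 9 ∣ 45 and 5 ∣ 45, yet 45 is not a multiple of 90 (since 45 = 0·90 + 45), so 90 ∤ 45.

(⇒) holds; (⇐) fails.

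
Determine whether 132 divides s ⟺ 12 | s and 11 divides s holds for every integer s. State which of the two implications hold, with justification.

Both directions hold; the statement is true.

(→) If 132 ∣ s, write s = 132q. Since 132 = 11·12, s = 12·(11q), so 12 ∣ s; and since 132 = 12·11, s = 11·(12q), so 11 ∣ s.

(←) Suppose 12 ∣ s and 11 ∣ s. Any common multiple of 12 and 11 is a multiple of their lcm; here gcd(12, 11) = 1, so lcm(12, 11) = 12·11 = 132, so 132 ∣ s.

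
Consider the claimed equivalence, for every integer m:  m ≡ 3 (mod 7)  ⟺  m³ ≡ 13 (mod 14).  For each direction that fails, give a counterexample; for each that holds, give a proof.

Neither implication holds.

(→) This fails: take m = 10. Then 10 ≡ 3 (mod 7), but 10³ = 1000 ≡ 6 (mod 14), not 13.

(←) This fails: take m = 5. Then 5³ = 125 ≡ 13 (mod 14), yet 5 ≡ 5 (mod 7), not 3.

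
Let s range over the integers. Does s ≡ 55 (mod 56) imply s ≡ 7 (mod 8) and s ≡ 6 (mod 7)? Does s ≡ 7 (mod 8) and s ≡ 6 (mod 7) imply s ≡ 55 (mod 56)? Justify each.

Equivalent; both directions hold.

[⇒] Suppose s ≡ 55 (mod 56); write s = 56j + 55. Since 8 ∣ 56, reducing mod 8 gives s ≡ 55 ≡ 7 (mod 8); since 7 ∣ 56, reducing mod 7 gives s ≡ 55 ≡ 6 (mod 7).

[⇐] Conversely, if s ≡ 7 (mod 8) and s ≡ 6 (mod 7), then by the Chinese remainder theorem s ≡ 55 (mod 56). This is exactly s ≡ 55 (mod 56).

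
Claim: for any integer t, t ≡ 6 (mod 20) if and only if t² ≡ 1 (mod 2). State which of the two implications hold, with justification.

Both directions fail.

(⟹) This fails: take t = 6. Then 6 ≡ 6 (mod 20), but 6² = 36 ≡ 0 (mod 2), not 1.

(⟸) This fails: take t = 1. Then 1² = 1 ≡ 1 (mod 2), yet 1 ≡ 1 (mod 20), not 6.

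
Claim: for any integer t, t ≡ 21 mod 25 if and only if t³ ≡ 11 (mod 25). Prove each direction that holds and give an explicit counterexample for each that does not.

Both directions hold.

Converse. Suppose t³ ≡ 11 (mod 25). The only residue r in {0, …, 24} with r³ ≡ 11 (mod 25) is r = 21, so t ≡ 21 (mod 25).

Forward direction. Suppose t ≡ 21 mod 25. Write t = 25j + 21. Then (25j + 21)³ = 15625j³ + 39375j² + 33075j + 9261 = 25(625j³ + 1575j² + 1323j + 370) + 11, so t³ ≡ 11 (mod 25).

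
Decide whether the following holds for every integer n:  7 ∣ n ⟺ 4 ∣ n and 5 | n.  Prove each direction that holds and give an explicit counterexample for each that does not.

Both directions fail.

(⟹) This fails: take n = 7. Certainly 7 ∣ 7, but 4 ∤ 7.

(⟸) This fails: take n = 20. Both 4 ∣ 20 and 5 ∣ 20, yet 20 is not a multiple of 7 (since 20 = 2·7 + 6), so 7 ∤ 20.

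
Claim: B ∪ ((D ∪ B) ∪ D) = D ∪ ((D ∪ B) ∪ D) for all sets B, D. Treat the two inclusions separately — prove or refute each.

Both inclusions hold.

(⊆) Let x ∈ B ∪ ((D ∪ B) ∪ D). Then either x ∈ B and x ∉ D; or x ∈ D and x ∉ B; or x ∈ B ∩ D. In each case x ∈ D ∪ ((D ∪ B) ∪ D), so B ∪ ((D ∪ B) ∪ D) ⊆ D ∪ ((D ∪ B) ∪ D).

(⊇) Let x ∈ D ∪ ((D ∪ B) ∪ D). Then either x ∈ B and x ∉ D; or x ∈ D and x ∉ B; or x ∈ B ∩ D. In each case x ∈ B ∪ ((D ∪ B) ∪ D), so D ∪ ((D ∪ B) ∪ D) ⊆ B ∪ ((D ∪ B) ∪ D).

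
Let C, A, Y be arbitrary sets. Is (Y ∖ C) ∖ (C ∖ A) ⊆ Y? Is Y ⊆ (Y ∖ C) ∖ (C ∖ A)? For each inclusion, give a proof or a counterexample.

(⊆) Let x ∈ (Y ∖ C) ∖ (C ∖ A). Then either x ∈ Y and x ∉ C, A; or x ∈ A ∩ Y and x ∉ C. In each case x ∈ Y, so (Y ∖ C) ∖ (C ∖ A) ⊆ Y.

(⊇) This inclusion fails. Take C = {1}, A = ∅, Y = {1}; then 1 ∈ Y but 1 ∉ (Y ∖ C) ∖ (C ∖ A).

Only the forward inclusion holds.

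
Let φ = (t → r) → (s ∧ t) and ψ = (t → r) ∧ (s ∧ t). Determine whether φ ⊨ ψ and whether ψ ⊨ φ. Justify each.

Only the reverse direction holds.

(⇒) This fails. Under s = F, t = T, r = F, the left side is true but the right side is false.

(⇐) Assume the antecedent. If s is true, the antecedent forces (s = T, t = T, r = T), and (t → r) → (s ∧ t) holds there. If s is false, the antecedent cannot hold. Either way (t → r) → (s ∧ t) holds.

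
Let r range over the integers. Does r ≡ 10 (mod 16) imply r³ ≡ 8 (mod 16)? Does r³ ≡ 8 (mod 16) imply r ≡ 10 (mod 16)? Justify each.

Not equivalent: only (⇒) holds.

[⇐] This fails: take r = 2. Then 2³ = 8 ≡ 8 (mod 16), yet 2 ≡ 2 (mod 16), not 10.

[⇒] Suppose r ≡ 10 (mod 16). Write r = 16j + 10. Then (16j + 10)³ = 4096j³ + 7680j² + 4800j + 1000 = 16(256j³ + 480j² + 300j + 62) + 8, so r³ ≡ 8 (mod 16).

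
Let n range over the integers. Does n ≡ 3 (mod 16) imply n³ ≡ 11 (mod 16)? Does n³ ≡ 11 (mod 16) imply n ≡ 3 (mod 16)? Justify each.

The biconditional holds.

(→) Suppose n ≡ 3 (mod 16). Write n = 16j + 3. Then (16j + 3)³ = 4096j³ + 2304j² + 432j + 27 = 16(256j³ + 144j² + 27j + 1) + 11, so n³ ≡ 11 (mod 16).

(←) Conversely, suppose n³ ≡ 11 (mod 16). The only residue r in {0, …, 15} with r³ ≡ 11 (mod 16) is r = 3, so n ≡ 3 (mod 16).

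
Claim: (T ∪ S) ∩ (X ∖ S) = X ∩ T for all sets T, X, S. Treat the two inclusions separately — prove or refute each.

Only the forward inclusion holds.

(⊆) Let x ∈ (T ∪ S) ∩ (X ∖ S). Then x ∈ T ∩ X and x ∉ S, from which x ∈ X ∩ T.

(⊇) This inclusion fails. Take T = {1}, X = {1}, S = {1}; then 1 ∈ X ∩ T but 1 ∉ (T ∪ S) ∩ (X ∖ S).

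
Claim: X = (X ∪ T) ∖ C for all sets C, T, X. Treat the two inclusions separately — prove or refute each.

Neither inclusion holds.

Forward inclusion. This inclusion fails. Take C = {1}, T = ∅, X = {1}; then 1 ∈ X but 1 ∉ (X ∪ T) ∖ C.

Reverse inclusion. This inclusion fails. Take C = ∅, T = {1}, X = ∅; then 1 ∈ (X ∪ T) ∖ C but 1 ∉ X.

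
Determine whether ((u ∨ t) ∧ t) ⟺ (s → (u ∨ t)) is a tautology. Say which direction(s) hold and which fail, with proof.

Forward direction. Assume the antecedent. If t is true, s → (u ∨ t) reduces to true regardless of the other variables. If t is false, the antecedent cannot hold. Either way s → (u ∨ t) holds.

Converse. This fails. Under t = F, s = F, u = F, the left side is false but the right side is true.

(⇒) holds; (⇐) fails.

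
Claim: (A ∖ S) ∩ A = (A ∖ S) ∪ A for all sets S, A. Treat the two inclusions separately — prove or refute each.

(⊆) Let x ∈ (A ∖ S) ∩ A. Then x ∈ A and x ∉ S, from which x ∈ (A ∖ S) ∪ A.

(⊇) This inclusion fails. Take S = {1}, A = {1}; then 1 ∈ (A ∖ S) ∪ A but 1 ∉ (A ∖ S) ∩ A.

The sets are not equal: only the forward inclusion holds.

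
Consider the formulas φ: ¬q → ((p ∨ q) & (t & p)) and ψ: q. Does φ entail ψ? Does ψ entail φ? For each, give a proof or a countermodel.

(⇒) fails; (⇐) holds.

(→) This fails. Under q = F, t = T, p = T, the left side is true but the right side is false.

(←) Assume the antecedent. If q is true, ¬q → ((p ∨ q) & (t & p)) reduces to true regardless of the other variables. If q is false, the antecedent cannot hold. Either way ¬q → ((p ∨ q) & (t & p)) holds.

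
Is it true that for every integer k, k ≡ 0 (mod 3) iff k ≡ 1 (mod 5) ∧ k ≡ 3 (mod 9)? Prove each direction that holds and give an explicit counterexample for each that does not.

Not equivalent: only (⇐) holds.

(⇒) This fails: k = 0 gives 0 ≡ 0 (mod 3) but 0 ≡ 0 (mod 5), so the conjunction on the right does not hold.

(⇐) Conversely, if k ≡ 1 (mod 5) and k ≡ 3 (mod 9), then by the Chinese remainder theorem k ≡ 21 (mod 45). Since 21 ≡ 0 (mod 3) and 3 ∣ 45, we get k ≡ 0 (mod 3).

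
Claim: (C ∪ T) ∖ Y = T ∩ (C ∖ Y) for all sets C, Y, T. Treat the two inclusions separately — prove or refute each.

Forward inclusion. This inclusion fails. Take C = {1}, Y = ∅, T = ∅; then 1 ∈ (C ∪ T) ∖ Y but 1 ∉ T ∩ (C ∖ Y).

Reverse inclusion. Let x ∈ T ∩ (C ∖ Y). Then x ∈ C ∩ T and x ∉ Y, from which x ∈ (C ∪ T) ∖ Y.

(⊆) fails; (⊇) holds.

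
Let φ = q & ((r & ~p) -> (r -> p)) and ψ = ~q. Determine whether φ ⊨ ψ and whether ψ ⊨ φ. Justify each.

[⇒] This fails. Under p = F, q = T, r = F, the left side is true but the right side is false.

[⇐] This fails. Under p = F, q = F, r = F, the left side is false but the right side is true.

(⇒) fails and (⇐) fails.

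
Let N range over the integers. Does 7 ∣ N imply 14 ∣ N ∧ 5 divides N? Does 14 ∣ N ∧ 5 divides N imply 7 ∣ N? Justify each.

(⇒) This fails: take N = 7. Certainly 7 ∣ 7, but 14 ∤ 7.

(⇐) Suppose 14 ∣ N and 5 ∣ N. Any common multiple of 14 and 5 is a multiple of their lcm; here gcd(14, 5) = 1, so lcm(14, 5) = 14·5 = 70, so 70 ∣ N. Since 7 ∣ 70, it follows that 7 ∣ N.

Only the converse holds.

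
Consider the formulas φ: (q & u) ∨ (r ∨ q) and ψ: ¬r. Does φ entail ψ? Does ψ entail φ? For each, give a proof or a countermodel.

(→) This fails. Under u = F, r = T, q = F, the left side is true but the right side is false.

(←) This fails. Under u = F, r = F, q = F, the left side is false but the right side is true.

Neither implication holds.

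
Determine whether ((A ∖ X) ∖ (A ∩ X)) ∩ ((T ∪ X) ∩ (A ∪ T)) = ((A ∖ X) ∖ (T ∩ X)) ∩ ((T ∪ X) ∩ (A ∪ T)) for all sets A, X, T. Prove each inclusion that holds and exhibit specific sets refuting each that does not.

The two sets are equal.

(⟹) Let x ∈ ((A ∖ X) ∖ (A ∩ X)) ∩ ((T ∪ X) ∩ (A ∪ T)). Then x ∈ A ∩ T and x ∉ X, from which x ∈ ((A ∖ X) ∖ (T ∩ X)) ∩ ((T ∪ X) ∩ (A ∪ T)).

(⟸) Let x ∈ ((A ∖ X) ∖ (T ∩ X)) ∩ ((T ∪ X) ∩ (A ∪ T)). Then x ∈ A ∩ T and x ∉ X, from which x ∈ ((A ∖ X) ∖ (A ∩ X)) ∩ ((T ∪ X) ∩ (A ∪ T)).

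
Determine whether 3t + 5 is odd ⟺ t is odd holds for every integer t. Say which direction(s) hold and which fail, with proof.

Both directions fail.

(⟹) This fails: t = 6 gives 3t + 5 = 23, which is odd, but 6 is even, not odd.

(⟸) This also fails: t = 5 is odd, but 3t + 5 = 20 is even, not odd.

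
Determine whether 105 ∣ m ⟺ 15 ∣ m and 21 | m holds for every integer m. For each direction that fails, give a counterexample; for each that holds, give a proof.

Forward direction. If 105 ∣ m, write m = 105q. Since 105 = 7·15, m = 15·(7q), so 15 ∣ m; and since 105 = 5·21, m = 21·(5q), so 21 ∣ m.

Converse. Suppose 15 ∣ m and 21 ∣ m. Any common multiple of 15 and 21 is a multiple of their lcm; here lcm(15, 21) = 15·21/gcd(15, 21) = 315/3 = 105, so 105 ∣ m.

Both directions hold.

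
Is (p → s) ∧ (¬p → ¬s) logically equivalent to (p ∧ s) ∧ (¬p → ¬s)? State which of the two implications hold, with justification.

(⇒) This fails. Under p = F, s = F, the left side is true but the right side is false.

(⇐) Assume the antecedent. If p is true, the antecedent forces (p = T, s = T), and (p → s) ∧ (¬p → ¬s) holds there. If p is false, the antecedent cannot hold. Either way (p → s) ∧ (¬p → ¬s) holds.

Only the reverse direction holds.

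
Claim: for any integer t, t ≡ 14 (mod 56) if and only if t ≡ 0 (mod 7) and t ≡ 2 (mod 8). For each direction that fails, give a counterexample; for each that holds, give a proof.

(⇒) fails and (⇐) fails.

(⇒) This fails: t = 14 gives 14 ≡ 14 (mod 56) but 14 ≡ 6 (mod 8), so the conjunction on the right does not hold.

(⇐) This fails: t = 42 satisfies both congruences on the right (42 ≡ 0 mod 7 and 42 ≡ 2 mod 8) yet 42 ≡ 42 (mod 56), not 14.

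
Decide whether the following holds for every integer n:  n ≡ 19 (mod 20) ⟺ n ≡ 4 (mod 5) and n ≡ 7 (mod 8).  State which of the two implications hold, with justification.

(⇒) This fails: n = 19 gives 19 ≡ 19 (mod 20) but 19 ≡ 3 (mod 8), so the conjunction on the right does not hold.

(⇐) Conversely, if n ≡ 4 (mod 5) and n ≡ 7 (mod 8), then by the Chinese remainder theorem n ≡ 39 (mod 40). Since 39 ≡ 19 (mod 20) and 20 ∣ 40, we get n ≡ 19 (mod 20).

Only the converse holds.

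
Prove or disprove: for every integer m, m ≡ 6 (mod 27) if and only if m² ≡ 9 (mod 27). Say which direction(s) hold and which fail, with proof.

The forward direction holds; the converse fails.

(⇒) Suppose m ≡ 6 (mod 27). Write m = 27j + 6. Then (27j + 6)² = 729j² + 324j + 36 = 27(27j² + 12j + 1) + 9, so m² ≡ 9 (mod 27).

(⇐) This fails: take m = 3. Then 3² = 9 ≡ 9 (mod 27), yet 3 ≡ 3 (mod 27), not 6.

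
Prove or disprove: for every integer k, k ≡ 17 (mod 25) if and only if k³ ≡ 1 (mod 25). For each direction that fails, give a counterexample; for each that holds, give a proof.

Both directions fail.

(→) This fails: take k = 17. Then 17 ≡ 17 (mod 25), but 17³ = 4913 ≡ 13 (mod 25), not 1.

(←) This fails: take k = 1. Then 1³ = 1 ≡ 1 (mod 25), yet 1 ≡ 1 (mod 25), not 17.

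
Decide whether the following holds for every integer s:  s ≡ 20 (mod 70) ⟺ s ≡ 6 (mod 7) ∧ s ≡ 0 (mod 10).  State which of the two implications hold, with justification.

[⇒] Suppose s ≡ 20 (mod 70); write s = 70j + 20. Since 7 ∣ 70, reducing mod 7 gives s ≡ 20 ≡ 6 (mod 7); since 10 ∣ 70, reducing mod 10 gives s ≡ 20 ≡ 0 (mod 10).

[⇐] Conversely, if s ≡ 6 (mod 7) and s ≡ 0 (mod 10), then by the Chinese remainder theorem s ≡ 20 (mod 70). This is exactly s ≡ 20 (mod 70).

Equivalent; both directions hold.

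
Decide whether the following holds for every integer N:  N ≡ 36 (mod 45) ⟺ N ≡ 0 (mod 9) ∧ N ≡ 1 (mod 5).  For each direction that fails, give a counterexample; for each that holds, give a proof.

The biconditional holds.

(⟹) Suppose N ≡ 36 (mod 45); write N = 45j + 36. Since 9 ∣ 45, reducing mod 9 gives N ≡ 36 ≡ 0 (mod 9); since 5 ∣ 45, reducing mod 5 gives N ≡ 36 ≡ 1 (mod 5).

(⟸) Conversely, if N ≡ 0 (mod 9) and N ≡ 1 (mod 5), then by the Chinese remainder theorem N ≡ 36 (mod 45). This is exactly N ≡ 36 (mod 45).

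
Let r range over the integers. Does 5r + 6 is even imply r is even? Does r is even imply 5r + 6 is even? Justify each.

[⇒] Suppose 5r + 6 is even. Since 5 is odd, 5r and r have the same parity, so 5r + 6 ≡ r + 6 (mod 2). As 6 is even, 5r + 6 is even exactly when r is even. Thus r is even.

[⇐] Conversely, suppose r is even; write r = 2j. Then 5r + 6 = 5·(2j) + 6 = 2·5j + 6, which is even.

The biconditional holds.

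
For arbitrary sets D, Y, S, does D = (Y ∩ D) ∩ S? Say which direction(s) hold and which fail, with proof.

(⊆) fails; (⊇) holds.

(⟹) This inclusion fails. Take D = {1}, Y = ∅, S = ∅; then 1 ∈ D but 1 ∉ (Y ∩ D) ∩ S.

(⟸) Let x ∈ (Y ∩ D) ∩ S. Then x ∈ D ∩ Y ∩ S, from which x ∈ D.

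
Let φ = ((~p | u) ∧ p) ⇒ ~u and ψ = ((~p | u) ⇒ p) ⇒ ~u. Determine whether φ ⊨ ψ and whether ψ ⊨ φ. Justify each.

(⟹) Assume the antecedent. If u is true, the antecedent forces (u = T, p = F), and ((~p | u) ⇒ p) ⇒ ~u holds there. If u is false, ((~p | u) ⇒ p) ⇒ ~u reduces to true regardless of the other variables. Either way ((~p | u) ⇒ p) ⇒ ~u holds.

(⟸) Assume the antecedent. If u is true, the antecedent forces (u = T, p = F), and ((~p | u) ∧ p) ⇒ ~u holds there. If u is false, ((~p | u) ∧ p) ⇒ ~u reduces to true regardless of the other variables. Either way ((~p | u) ∧ p) ⇒ ~u holds.

Both directions hold.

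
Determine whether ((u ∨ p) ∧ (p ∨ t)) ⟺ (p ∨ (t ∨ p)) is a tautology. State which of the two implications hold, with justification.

(⇒) holds; (⇐) fails.

[⇐] This fails. Under t = T, p = F, u = F, the left side is false but the right side is true.

[⇒] Assume the antecedent. If t is true, p ∨ (t ∨ p) reduces to true regardless of the other variables. If t is false, the antecedent forces (t = F, p = T, u = F) or (t = F, p = T, u = T), and p ∨ (t ∨ p) holds there. Either way p ∨ (t ∨ p) holds.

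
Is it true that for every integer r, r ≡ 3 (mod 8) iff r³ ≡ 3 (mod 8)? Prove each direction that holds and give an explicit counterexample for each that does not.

[⇒] Suppose r ≡ 3 (mod 8). Write r = 8j + 3. Then (8j + 3)³ = 512j³ + 576j² + 216j + 27 = 8(64j³ + 72j² + 27j + 3) + 3, so r³ ≡ 3 (mod 8).

[⇐] Conversely, suppose r³ ≡ 3 (mod 8). The only residue r in {0, …, 7} with r³ ≡ 3 (mod 8) is r = 3, so r ≡ 3 (mod 8).

Equivalent; both directions hold.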